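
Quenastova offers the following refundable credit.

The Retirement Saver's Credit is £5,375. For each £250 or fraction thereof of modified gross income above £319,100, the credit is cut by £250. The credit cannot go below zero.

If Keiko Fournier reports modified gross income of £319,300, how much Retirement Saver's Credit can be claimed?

£5,125

Retirement Saver's Credit: income exceeds £319,100 by £200, which is 1 full-or-partial £250 increment; reduction = 1 × £250 = £250, leaving £5,125.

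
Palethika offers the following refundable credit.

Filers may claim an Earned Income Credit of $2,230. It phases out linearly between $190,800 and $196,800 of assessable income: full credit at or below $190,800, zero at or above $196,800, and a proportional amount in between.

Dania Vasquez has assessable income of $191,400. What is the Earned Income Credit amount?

$2,007

Earned Income Credit: $191,400 is $600 into a $6,000 phase-out range, leaving 5,400/6,000 of the credit: $2,230 × 5,400/6,000 = $2,007.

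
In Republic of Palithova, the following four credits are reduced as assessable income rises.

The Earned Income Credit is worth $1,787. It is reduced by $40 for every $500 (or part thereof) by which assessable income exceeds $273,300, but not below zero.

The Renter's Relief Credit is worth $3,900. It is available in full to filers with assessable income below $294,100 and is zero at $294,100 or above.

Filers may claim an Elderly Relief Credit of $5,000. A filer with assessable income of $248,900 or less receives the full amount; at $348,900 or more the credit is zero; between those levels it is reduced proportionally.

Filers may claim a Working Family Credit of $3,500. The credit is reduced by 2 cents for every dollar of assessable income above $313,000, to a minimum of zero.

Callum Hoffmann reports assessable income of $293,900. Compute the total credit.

$10,257

Earned Income Credit: income exceeds $273,300 by $20,600, which is 42 full-or-partial $500 increments; reduction = 42 × $40 = $1,680, leaving $107.
Renter's Relief Credit: $293,900 is below the $294,100 cutoff, so the full $3,900 applies.
Elderly Relief Credit: $293,900 is $45,000 into a $100,000 phase-out range, leaving 55,000/100,000 of the credit: $5,000 × 55,000/100,000 = $2,750.
Working Family Credit: $293,900 is at or below the $313,000 threshold, so the full $3,500 applies.
Total: $107 + $3,900 + $2,750 + $3,500 = $10,257.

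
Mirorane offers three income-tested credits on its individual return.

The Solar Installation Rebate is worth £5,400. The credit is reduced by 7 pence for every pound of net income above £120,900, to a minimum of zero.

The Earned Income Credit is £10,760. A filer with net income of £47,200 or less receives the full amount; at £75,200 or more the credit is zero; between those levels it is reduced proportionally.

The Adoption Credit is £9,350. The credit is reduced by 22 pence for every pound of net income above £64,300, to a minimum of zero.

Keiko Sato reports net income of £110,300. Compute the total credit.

Solar Installation Rebate: £110,300 is at or below the £120,900 threshold, so the full £5,400 applies.
Earned Income Credit: £110,300 is at or above £75,200, so the credit is £0.
Adoption Credit: 22% of the £46,000 excess over £64,300 is £10,120 ≥ base, so the credit is £0.
Total: £5,400 + £0 + £0 = £5,400.

£5,400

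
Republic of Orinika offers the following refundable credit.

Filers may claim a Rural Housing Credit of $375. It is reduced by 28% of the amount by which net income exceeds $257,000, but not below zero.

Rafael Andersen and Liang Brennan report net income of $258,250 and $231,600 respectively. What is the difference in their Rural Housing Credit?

Rafael ($258,250): Rural Housing Credit: 28% of the $1,250 excess over $257,000 is $350; credit = $375 − $350 = $25.
Liang ($231,600): Rural Housing Credit: $231,600 is at or below the $257,000 threshold, so the full $375 applies.
Difference: |$25 − $375| = $350.

$350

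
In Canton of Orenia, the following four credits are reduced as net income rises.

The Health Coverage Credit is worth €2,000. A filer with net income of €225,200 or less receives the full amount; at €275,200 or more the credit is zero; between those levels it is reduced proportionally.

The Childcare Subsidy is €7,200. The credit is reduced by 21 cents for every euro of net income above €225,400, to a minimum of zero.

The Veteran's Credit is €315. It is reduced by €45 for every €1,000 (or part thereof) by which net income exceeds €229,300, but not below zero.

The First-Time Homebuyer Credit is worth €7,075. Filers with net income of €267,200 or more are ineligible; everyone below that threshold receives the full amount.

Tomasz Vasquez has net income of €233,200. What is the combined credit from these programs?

Health Coverage Credit: €233,200 is €8,000 into a €50,000 phase-out range, leaving 42,000/50,000 of the credit: €2,000 × 42,000/50,000 = €1,680.
Childcare Subsidy: 21% of the €7,800 excess over €225,400 is €1,638; credit = €7,200 − €1,638 = €5,562.
Veteran's Credit: income exceeds €229,300 by €3,900, which is 4 full-or-partial €1,000 increments; reduction = 4 × €45 = €180, leaving €135.
First-Time Homebuyer Credit: €233,200 is below the €267,200 cutoff, so the full €7,075 applies.
Total: €1,680 + €5,562 + €135 + €7,075 = €14,452.

€14,452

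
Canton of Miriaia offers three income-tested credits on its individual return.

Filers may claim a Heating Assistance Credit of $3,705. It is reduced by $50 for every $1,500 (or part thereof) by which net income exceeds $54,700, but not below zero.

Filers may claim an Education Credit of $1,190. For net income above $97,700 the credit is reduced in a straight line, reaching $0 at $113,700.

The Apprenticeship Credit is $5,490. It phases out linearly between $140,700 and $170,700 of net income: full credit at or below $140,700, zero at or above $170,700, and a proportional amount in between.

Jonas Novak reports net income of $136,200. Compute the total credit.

Heating Assistance Credit: income exceeds $54,700 by $81,500, which is 55 full-or-partial $1,500 increments; reduction = 55 × $50 = $2,750, leaving $955.
Education Credit: $136,200 is at or above $113,700, so the credit is $0.
Apprenticeship Credit: $136,200 is at or below the $140,700 threshold, so the full $5,490 applies.
Total: $955 + $0 + $5,490 = $6,445.

$6,445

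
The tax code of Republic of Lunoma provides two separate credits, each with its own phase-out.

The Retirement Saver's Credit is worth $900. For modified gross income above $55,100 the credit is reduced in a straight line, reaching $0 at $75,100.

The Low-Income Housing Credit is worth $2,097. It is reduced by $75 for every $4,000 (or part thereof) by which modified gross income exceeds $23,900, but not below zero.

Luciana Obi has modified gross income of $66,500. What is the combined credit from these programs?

$1,659

Retirement Saver's Credit: $66,500 is $11,400 into a $20,000 phase-out range, leaving 8,600/20,000 of the credit: $900 × 8,600/20,000 = $387.
Low-Income Housing Credit: income exceeds $23,900 by $42,600, which is 11 full-or-partial $4,000 increments; reduction = 11 × $75 = $825, leaving $1,272.
Total: $387 + $1,272 = $1,659.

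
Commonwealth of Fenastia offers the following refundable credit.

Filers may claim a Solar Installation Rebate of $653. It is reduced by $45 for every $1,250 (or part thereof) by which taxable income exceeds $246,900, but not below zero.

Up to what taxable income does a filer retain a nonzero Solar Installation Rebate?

$264,400

After 14 increments the reduction is 14 × $45 = $630, leaving $23; one more increment wipes it out. Increment 14 ends at excess 14 × $1,250 = $17,500, so the highest qualifying income is $246,900 + $17,500 = $264,400.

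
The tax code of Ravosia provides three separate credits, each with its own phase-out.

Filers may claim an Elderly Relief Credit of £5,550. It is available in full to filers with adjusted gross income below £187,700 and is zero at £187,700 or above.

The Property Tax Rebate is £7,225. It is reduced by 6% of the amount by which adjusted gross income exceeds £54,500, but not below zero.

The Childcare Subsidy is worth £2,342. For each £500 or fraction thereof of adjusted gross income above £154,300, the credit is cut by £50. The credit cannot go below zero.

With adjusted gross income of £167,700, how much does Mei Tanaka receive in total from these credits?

£6,975

Elderly Relief Credit: £167,700 is below the £187,700 cutoff, so the full £5,550 applies.
Property Tax Rebate: 6% of the £113,200 excess over £54,500 is £6,792; credit = £7,225 − £6,792 = £433.
Childcare Subsidy: income exceeds £154,300 by £13,400, which is 27 full-or-partial £500 increments; reduction = 27 × £50 = £1,350, leaving £992.
Total: £5,550 + £433 + £992 = £6,975.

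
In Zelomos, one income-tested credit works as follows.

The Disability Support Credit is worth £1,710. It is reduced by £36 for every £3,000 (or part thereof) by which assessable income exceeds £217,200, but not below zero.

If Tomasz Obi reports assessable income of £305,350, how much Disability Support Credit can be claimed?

Disability Support Credit: income exceeds £217,200 by £88,150, which is 30 full-or-partial £3,000 increments; reduction = 30 × £36 = £1,080, leaving £630.

£630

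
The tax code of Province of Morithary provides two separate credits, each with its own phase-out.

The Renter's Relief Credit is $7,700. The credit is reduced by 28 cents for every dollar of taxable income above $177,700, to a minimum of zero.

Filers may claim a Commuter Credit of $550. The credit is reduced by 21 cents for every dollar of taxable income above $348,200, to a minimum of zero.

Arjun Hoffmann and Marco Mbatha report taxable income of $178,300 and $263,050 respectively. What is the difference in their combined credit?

Arjun ($178,300): Renter's Relief Credit: 28% of the $600 excess over $177,700 is $168; credit = $7,700 − $168 = $7,532. Commuter Credit: $178,300 is at or below the $348,200 threshold, so the full $550 applies. total $7,532 + $550 = $8,082
Marco ($263,050): Renter's Relief Credit: 28% of the $85,350 excess over $177,700 is $23,898 ≥ base, so the credit is $0. Commuter Credit: $263,050 is at or below the $348,200 threshold, so the full $550 applies. total $0 + $550 = $550
Difference: |$8,082 − $550| = $7,532.

$7,532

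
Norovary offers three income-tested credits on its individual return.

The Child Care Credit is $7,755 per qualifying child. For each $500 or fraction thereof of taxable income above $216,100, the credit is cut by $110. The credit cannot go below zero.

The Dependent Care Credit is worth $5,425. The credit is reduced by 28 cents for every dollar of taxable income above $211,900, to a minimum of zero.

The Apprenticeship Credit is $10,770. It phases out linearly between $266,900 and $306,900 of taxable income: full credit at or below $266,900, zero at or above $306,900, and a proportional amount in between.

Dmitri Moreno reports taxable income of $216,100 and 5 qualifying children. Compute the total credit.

$53,794

Child Care Credit: base = 5 × $7,755 = $38,775. $216,100 is at or below the $216,100 threshold, so the full $38,775 applies.
Dependent Care Credit: 28% of the $4,200 excess over $211,900 is $1,176; credit = $5,425 − $1,176 = $4,249.
Apprenticeship Credit: $216,100 is at or below the $266,900 threshold, so the full $10,770 applies.
Total: $38,775 + $4,249 + $10,770 = $53,794.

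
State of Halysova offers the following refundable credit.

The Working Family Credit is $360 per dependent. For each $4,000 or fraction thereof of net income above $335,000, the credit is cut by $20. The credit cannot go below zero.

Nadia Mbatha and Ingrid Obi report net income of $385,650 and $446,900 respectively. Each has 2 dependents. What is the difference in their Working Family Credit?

Nadia ($385,650): Working Family Credit: base = 2 × $360 = $720. income exceeds $335,000 by $50,650, which is 13 full-or-partial $4,000 increments; reduction = 13 × $20 = $260, leaving $460.
Ingrid ($446,900): Working Family Credit: base = 2 × $360 = $720. income exceeds $335,000 by $111,900, which is 28 full-or-partial $4,000 increments; reduction = 28 × $20 = $560, leaving $160.
Difference: |$460 − $160| = $300.

$300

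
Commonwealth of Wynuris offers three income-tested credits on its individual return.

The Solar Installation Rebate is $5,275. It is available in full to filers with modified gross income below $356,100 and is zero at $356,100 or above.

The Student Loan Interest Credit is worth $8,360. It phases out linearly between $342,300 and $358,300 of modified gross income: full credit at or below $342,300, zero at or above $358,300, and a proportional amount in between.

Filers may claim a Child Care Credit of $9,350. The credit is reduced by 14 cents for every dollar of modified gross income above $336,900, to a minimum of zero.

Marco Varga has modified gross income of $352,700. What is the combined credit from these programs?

$15,339

Solar Installation Rebate: $352,700 is below the $356,100 cutoff, so the full $5,275 applies.
Student Loan Interest Credit: $352,700 is $10,400 into a $16,000 phase-out range, leaving 5,600/16,000 of the credit: $8,360 × 5,600/16,000 = $2,926.
Child Care Credit: 14% of the $15,800 excess over $336,900 is $2,212; credit = $9,350 − $2,212 = $7,138.
Total: $5,275 + $2,926 + $7,138 = $15,339.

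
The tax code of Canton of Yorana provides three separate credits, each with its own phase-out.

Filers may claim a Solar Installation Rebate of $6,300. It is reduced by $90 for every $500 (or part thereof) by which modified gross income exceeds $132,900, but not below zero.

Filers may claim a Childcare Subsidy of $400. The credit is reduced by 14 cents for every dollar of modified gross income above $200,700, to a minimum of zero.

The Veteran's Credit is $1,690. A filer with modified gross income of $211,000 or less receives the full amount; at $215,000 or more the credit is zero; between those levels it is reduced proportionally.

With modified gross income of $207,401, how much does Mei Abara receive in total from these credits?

Solar Installation Rebate: income exceeds $132,900 by $74,501 → 150 increments × $90 = $13,500 ≥ base, so the credit is $0.
Childcare Subsidy: 14% of the $6,701 excess over $200,700 is $938.14 ≥ base, so the credit is $0.
Veteran's Credit: $207,401 is at or below the $211,000 threshold, so the full $1,690 applies.
Total: $0 + $0 + $1,690 = $1,690.

$1,690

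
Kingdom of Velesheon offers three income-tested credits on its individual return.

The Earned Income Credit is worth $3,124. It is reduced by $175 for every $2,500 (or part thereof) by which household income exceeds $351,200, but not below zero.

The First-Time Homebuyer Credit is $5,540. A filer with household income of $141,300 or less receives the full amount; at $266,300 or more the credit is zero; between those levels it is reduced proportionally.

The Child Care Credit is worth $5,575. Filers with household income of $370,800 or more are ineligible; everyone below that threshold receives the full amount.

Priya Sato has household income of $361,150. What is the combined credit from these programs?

Earned Income Credit: income exceeds $351,200 by $9,950, which is 4 full-or-partial $2,500 increments; reduction = 4 × $175 = $700, leaving $2,424.
First-Time Homebuyer Credit: $361,150 is at or above $266,300, so the credit is $0.
Child Care Credit: $361,150 is below the $370,800 cutoff, so the full $5,575 applies.
Total: $2,424 + $0 + $5,575 = $7,999.

$7,999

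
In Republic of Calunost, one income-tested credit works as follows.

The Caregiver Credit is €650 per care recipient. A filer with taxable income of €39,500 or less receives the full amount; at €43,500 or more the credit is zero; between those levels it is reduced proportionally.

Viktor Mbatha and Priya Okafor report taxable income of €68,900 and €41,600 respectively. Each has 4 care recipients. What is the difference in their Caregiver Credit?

Viktor (€68,900): Caregiver Credit: base = 4 × €650 = €2,600. €68,900 is at or above €43,500, so the credit is €0.
Priya (€41,600): Caregiver Credit: base = 4 × €650 = €2,600. €41,600 is €2,100 into a €4,000 phase-out range, leaving 1,900/4,000 of the credit: €2,600 × 1,900/4,000 = €1,235.
Difference: |€0 − €1,235| = €1,235.

€1,235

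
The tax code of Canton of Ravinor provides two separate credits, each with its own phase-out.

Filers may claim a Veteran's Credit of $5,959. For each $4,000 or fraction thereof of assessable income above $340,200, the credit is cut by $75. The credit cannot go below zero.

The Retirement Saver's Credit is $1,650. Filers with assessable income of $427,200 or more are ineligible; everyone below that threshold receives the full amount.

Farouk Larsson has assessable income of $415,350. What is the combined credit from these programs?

Veteran's Credit: income exceeds $340,200 by $75,150, which is 19 full-or-partial $4,000 increments; reduction = 19 × $75 = $1,425, leaving $4,534.
Retirement Saver's Credit: $415,350 is below the $427,200 cutoff, so the full $1,650 applies.
Total: $4,534 + $1,650 = $6,184.

$6,184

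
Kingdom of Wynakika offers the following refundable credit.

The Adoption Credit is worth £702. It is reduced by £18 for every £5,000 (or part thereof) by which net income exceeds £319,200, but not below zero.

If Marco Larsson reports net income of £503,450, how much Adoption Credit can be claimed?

£36

Adoption Credit: income exceeds £319,200 by £184,250, which is 37 full-or-partial £5,000 increments; reduction = 37 × £18 = £666, leaving £36.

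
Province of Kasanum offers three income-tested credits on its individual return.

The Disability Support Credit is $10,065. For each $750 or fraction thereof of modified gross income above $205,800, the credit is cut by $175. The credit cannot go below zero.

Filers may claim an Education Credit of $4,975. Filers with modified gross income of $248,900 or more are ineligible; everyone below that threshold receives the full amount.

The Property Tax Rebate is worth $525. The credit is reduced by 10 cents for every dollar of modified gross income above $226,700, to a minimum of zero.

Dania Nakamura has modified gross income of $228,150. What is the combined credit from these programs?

$10,170

Disability Support Credit: income exceeds $205,800 by $22,350, which is 30 full-or-partial $750 increments; reduction = 30 × $175 = $5,250, leaving $4,815.
Education Credit: $228,150 is below the $248,900 cutoff, so the full $4,975 applies.
Property Tax Rebate: 10% of the $1,450 excess over $226,700 is $145; credit = $525 − $145 = $380.
Total: $4,815 + $4,975 + $380 = $10,170.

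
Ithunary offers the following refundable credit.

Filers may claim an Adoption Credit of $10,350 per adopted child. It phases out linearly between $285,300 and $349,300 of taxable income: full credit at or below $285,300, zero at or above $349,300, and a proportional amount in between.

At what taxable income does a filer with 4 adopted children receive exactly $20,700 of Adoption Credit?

Full credit = 4 × $10,350 = $41,400.
$20,700 is 20,700/41,400 of the full $41,400, so 20,700/41,400 of the $64,000 range has been used: income = $285,300 + $64,000 × 20,700/41,400 = $317,300.

$317,300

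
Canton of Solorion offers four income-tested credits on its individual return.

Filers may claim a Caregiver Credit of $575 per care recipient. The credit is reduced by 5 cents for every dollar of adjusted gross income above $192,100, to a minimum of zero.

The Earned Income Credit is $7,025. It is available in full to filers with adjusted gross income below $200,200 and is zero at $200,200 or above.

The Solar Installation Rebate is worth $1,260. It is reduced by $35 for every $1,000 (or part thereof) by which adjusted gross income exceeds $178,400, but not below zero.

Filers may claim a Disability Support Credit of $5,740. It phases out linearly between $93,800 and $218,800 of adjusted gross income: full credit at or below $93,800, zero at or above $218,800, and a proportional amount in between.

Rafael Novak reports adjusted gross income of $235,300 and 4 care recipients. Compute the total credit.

Caregiver Credit: base = 4 × $575 = $2,300. 5% of the $43,200 excess over $192,100 is $2,160; credit = $2,300 − $2,160 = $140.
Earned Income Credit: $235,300 meets or exceeds the $200,200 cutoff, so the credit is $0.
Solar Installation Rebate: income exceeds $178,400 by $56,900 → 57 increments × $35 = $1,995 ≥ base, so the credit is $0.
Disability Support Credit: $235,300 is at or above $218,800, so the credit is $0.
Total: $140 + $0 + $0 + $0 = $140.

$140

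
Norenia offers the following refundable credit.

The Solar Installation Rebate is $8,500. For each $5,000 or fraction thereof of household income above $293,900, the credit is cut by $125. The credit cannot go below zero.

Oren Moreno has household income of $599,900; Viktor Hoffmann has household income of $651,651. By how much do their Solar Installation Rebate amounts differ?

Oren ($599,900): Solar Installation Rebate: income exceeds $293,900 by $306,000, which is 62 full-or-partial $5,000 increments; reduction = 62 × $125 = $7,750, leaving $750.
Viktor ($651,651): Solar Installation Rebate: income exceeds $293,900 by $357,751 → 72 increments × $125 = $9,000 ≥ base, so the credit is $0.
Difference: |$750 − $0| = $750.

$750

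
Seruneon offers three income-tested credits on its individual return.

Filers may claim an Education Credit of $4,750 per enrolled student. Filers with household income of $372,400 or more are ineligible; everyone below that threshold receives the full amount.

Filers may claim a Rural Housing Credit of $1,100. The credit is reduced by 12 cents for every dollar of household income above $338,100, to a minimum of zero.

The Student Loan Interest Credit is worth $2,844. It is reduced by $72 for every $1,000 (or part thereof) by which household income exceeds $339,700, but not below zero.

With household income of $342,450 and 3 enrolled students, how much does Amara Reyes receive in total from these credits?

Education Credit: base = 3 × $4,750 = $14,250. $342,450 is below the $372,400 cutoff, so the full $14,250 applies.
Rural Housing Credit: 12% of the $4,350 excess over $338,100 is $522; credit = $1,100 − $522 = $578.
Student Loan Interest Credit: income exceeds $339,700 by $2,750, which is 3 full-or-partial $1,000 increments; reduction = 3 × $72 = $216, leaving $2,628.
Total: $14,250 + $578 + $2,628 = $17,456.

$17,456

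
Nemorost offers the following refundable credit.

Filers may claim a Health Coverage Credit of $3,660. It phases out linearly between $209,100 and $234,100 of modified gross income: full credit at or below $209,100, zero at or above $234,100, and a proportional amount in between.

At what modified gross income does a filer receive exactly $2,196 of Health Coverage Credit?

$219,100

$2,196 is 2,196/3,660 of the full $3,660, so 1,464/3,660 of the $25,000 range has been used: income = $209,100 + $25,000 × 1,464/3,660 = $219,100.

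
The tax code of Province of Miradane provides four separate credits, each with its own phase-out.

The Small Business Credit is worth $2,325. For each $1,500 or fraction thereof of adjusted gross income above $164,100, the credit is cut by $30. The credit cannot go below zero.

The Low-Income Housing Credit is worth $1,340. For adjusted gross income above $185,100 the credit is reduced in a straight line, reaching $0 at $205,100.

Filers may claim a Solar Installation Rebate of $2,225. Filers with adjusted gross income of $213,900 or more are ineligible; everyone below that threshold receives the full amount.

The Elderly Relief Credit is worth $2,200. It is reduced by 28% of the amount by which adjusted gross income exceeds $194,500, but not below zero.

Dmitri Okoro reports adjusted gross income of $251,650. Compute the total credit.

Small Business Credit: income exceeds $164,100 by $87,550, which is 59 full-or-partial $1,500 increments; reduction = 59 × $30 = $1,770, leaving $555.
Low-Income Housing Credit: $251,650 is at or above $205,100, so the credit is $0.
Solar Installation Rebate: $251,650 meets or exceeds the $213,900 cutoff, so the credit is $0.
Elderly Relief Credit: 28% of the $57,150 excess over $194,500 is $16,002 ≥ base, so the credit is $0.
Total: $555 + $0 + $0 + $0 = $555.

$555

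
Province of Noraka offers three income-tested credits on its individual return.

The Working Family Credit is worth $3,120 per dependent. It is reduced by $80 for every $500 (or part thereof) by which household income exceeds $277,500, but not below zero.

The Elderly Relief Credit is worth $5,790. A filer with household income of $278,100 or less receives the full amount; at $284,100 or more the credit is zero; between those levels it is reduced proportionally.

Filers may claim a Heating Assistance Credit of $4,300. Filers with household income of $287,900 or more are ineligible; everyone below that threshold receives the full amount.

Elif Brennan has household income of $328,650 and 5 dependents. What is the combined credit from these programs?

Working Family Credit: base = 5 × $3,120 = $15,600. income exceeds $277,500 by $51,150, which is 103 full-or-partial $500 increments; reduction = 103 × $80 = $8,240, leaving $7,360.
Elderly Relief Credit: $328,650 is at or above $284,100, so the credit is $0.
Heating Assistance Credit: $328,650 meets or exceeds the $287,900 cutoff, so the credit is $0.
Total: $7,360 + $0 + $0 = $7,360.

$7,360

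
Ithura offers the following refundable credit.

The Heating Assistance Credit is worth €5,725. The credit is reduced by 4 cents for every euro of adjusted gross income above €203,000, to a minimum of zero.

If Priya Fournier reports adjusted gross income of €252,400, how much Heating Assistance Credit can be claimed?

Heating Assistance Credit: 4% of the €49,400 excess over €203,000 is €1,976; credit = €5,725 − €1,976 = €3,749.

€3,749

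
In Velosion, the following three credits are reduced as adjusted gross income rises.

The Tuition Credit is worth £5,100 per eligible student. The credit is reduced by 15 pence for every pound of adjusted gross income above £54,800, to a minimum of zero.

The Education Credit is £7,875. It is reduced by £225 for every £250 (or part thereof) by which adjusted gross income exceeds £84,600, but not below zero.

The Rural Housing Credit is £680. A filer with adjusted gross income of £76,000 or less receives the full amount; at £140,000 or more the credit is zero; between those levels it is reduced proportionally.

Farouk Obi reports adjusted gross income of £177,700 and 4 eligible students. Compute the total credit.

£1,965

Tuition Credit: base = 4 × £5,100 = £20,400. 15% of the £122,900 excess over £54,800 is £18,435; credit = £20,400 − £18,435 = £1,965.
Education Credit: income exceeds £84,600 by £93,100 → 373 increments × £225 = £83,925 ≥ base, so the credit is £0.
Rural Housing Credit: £177,700 is at or above £140,000, so the credit is £0.
Total: £1,965 + £0 + £0 = £1,965.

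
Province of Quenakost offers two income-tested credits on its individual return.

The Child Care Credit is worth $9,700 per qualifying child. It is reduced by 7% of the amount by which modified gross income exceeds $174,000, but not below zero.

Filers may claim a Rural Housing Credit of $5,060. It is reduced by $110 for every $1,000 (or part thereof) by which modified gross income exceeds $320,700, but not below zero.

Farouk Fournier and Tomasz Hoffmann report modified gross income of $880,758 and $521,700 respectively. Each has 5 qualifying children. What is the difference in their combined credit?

$24,161

Farouk ($880,758): Child Care Credit: base = 5 × $9,700 = $48,500. 7% of the $706,758 excess over $174,000 is $49,473.06 ≥ base, so the credit is $0. Rural Housing Credit: income exceeds $320,700 by $560,058 → 561 increments × $110 = $61,710 ≥ base, so the credit is $0. total $0 + $0 = $0
Tomasz ($521,700): Child Care Credit: base = 5 × $9,700 = $48,500. 7% of the $347,700 excess over $174,000 is $24,339; credit = $48,500 − $24,339 = $24,161. Rural Housing Credit: income exceeds $320,700 by $201,000 → 201 increments × $110 = $22,110 ≥ base, so the credit is $0. total $24,161 + $0 = $24,161
Difference: |$0 − $24,161| = $24,161.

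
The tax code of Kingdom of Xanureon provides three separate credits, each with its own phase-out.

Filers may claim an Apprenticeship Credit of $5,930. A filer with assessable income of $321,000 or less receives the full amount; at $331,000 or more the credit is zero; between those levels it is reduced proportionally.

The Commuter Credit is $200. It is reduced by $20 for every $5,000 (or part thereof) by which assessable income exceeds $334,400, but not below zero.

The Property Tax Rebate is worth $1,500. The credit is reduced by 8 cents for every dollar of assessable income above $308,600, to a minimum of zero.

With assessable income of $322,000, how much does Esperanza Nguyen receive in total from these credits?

$5,965

Apprenticeship Credit: $322,000 is $1,000 into a $10,000 phase-out range, leaving 9,000/10,000 of the credit: $5,930 × 9,000/10,000 = $5,337.
Commuter Credit: $322,000 is at or below the $334,400 threshold, so the full $200 applies.
Property Tax Rebate: 8% of the $13,400 excess over $308,600 is $1,072; credit = $1,500 − $1,072 = $428.
Total: $5,337 + $200 + $428 = $5,965.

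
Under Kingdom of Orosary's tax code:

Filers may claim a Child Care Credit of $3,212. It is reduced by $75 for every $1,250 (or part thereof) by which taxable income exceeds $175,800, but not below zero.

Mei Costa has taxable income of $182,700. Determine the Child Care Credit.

$2,762

Child Care Credit: income exceeds $175,800 by $6,900, which is 6 full-or-partial $1,250 increments; reduction = 6 × $75 = $450, leaving $2,762.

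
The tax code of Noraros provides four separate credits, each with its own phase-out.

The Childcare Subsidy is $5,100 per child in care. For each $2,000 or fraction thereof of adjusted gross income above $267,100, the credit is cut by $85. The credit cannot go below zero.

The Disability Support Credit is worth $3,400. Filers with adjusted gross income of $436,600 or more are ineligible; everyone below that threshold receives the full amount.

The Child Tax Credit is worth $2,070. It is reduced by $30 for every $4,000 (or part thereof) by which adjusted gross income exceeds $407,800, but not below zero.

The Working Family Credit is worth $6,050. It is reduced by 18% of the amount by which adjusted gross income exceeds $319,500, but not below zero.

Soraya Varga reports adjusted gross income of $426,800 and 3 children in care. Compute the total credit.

$13,820

Childcare Subsidy: base = 3 × $5,100 = $15,300. income exceeds $267,100 by $159,700, which is 80 full-or-partial $2,000 increments; reduction = 80 × $85 = $6,800, leaving $8,500.
Disability Support Credit: $426,800 is below the $436,600 cutoff, so the full $3,400 applies.
Child Tax Credit: income exceeds $407,800 by $19,000, which is 5 full-or-partial $4,000 increments; reduction = 5 × $30 = $150, leaving $1,920.
Working Family Credit: 18% of the $107,300 excess over $319,500 is $19,314 ≥ base, so the credit is $0.
Total: $8,500 + $3,400 + $1,920 + $0 = $13,820.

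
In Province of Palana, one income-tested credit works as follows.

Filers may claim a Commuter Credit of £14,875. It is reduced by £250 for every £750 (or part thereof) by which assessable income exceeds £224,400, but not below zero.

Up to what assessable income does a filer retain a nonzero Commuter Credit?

£268,650

After 59 increments the reduction is 59 × £250 = £14,750, leaving £125; one more increment wipes it out. Increment 59 ends at excess 59 × £750 = £44,250, so the highest qualifying income is £224,400 + £44,250 = £268,650.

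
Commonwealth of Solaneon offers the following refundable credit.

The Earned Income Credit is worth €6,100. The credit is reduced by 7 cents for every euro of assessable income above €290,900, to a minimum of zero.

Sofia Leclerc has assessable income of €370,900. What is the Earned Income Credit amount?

€500

Earned Income Credit: 7% of the €80,000 excess over €290,900 is €5,600; credit = €6,100 − €5,600 = €500.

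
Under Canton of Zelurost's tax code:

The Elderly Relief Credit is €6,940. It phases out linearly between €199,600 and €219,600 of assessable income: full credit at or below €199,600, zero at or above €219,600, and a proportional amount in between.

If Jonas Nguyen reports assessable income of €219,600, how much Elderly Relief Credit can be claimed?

€0

Elderly Relief Credit: €219,600 is at or above €219,600, so the credit is €0.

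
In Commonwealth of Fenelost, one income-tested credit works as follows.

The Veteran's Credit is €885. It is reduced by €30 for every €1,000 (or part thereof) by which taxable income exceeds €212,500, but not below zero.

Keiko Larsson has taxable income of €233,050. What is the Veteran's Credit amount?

Veteran's Credit: income exceeds €212,500 by €20,550, which is 21 full-or-partial €1,000 increments; reduction = 21 × €30 = €630, leaving €255.

€255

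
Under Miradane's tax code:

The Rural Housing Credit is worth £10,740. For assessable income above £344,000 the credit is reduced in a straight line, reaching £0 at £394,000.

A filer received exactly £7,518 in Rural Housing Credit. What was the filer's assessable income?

£7,518 is 7,518/10,740 of the full £10,740, so 3,222/10,740 of the £50,000 range has been used: income = £344,000 + £50,000 × 3,222/10,740 = £359,000.

£359,000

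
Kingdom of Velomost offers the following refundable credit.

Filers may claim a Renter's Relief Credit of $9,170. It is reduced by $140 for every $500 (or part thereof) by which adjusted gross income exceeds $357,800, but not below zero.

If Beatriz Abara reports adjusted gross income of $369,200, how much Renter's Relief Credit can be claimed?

$5,950

Renter's Relief Credit: income exceeds $357,800 by $11,400, which is 23 full-or-partial $500 increments; reduction = 23 × $140 = $3,220, leaving $5,950.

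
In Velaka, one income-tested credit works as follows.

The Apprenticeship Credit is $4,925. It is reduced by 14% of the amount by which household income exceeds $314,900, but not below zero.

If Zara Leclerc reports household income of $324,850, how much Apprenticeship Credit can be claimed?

Apprenticeship Credit: 14% of the $9,950 excess over $314,900 is $1,393; credit = $4,925 − $1,393 = $3,532.

$3,532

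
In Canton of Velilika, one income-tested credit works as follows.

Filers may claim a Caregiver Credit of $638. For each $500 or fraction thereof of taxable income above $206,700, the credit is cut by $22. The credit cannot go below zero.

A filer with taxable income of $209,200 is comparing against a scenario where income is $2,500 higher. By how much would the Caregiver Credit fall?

At $209,200 — income exceeds $206,700 by $2,500, which is 5 full-or-partial $500 increments; reduction = 5 × $22 = $110, leaving $528.
At $211,700 — income exceeds $206,700 by $5,000, which is 10 full-or-partial $500 increments; reduction = 10 × $22 = $220, leaving $418.
Lost: $528 − $418 = $110.

$110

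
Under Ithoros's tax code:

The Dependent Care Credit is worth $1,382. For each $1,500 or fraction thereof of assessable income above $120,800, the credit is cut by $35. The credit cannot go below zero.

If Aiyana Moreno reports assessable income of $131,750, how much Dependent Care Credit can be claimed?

Dependent Care Credit: income exceeds $120,800 by $10,950, which is 8 full-or-partial $1,500 increments; reduction = 8 × $35 = $280, leaving $1,102.

$1,102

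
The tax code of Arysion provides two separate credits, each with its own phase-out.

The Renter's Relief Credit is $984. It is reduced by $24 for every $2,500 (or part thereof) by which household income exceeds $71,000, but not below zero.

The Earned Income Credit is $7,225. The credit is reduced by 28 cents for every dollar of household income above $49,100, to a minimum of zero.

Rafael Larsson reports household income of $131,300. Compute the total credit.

$384

Renter's Relief Credit: income exceeds $71,000 by $60,300, which is 25 full-or-partial $2,500 increments; reduction = 25 × $24 = $600, leaving $384.
Earned Income Credit: 28% of the $82,200 excess over $49,100 is $23,016 ≥ base, so the credit is $0.
Total: $384 + $0 = $384.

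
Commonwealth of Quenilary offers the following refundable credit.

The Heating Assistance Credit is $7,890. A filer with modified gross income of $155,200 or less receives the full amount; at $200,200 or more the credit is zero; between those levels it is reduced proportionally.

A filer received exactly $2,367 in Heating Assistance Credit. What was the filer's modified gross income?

$186,700

$2,367 is 2,367/7,890 of the full $7,890, so 5,523/7,890 of the $45,000 range has been used: income = $155,200 + $45,000 × 5,523/7,890 = $186,700.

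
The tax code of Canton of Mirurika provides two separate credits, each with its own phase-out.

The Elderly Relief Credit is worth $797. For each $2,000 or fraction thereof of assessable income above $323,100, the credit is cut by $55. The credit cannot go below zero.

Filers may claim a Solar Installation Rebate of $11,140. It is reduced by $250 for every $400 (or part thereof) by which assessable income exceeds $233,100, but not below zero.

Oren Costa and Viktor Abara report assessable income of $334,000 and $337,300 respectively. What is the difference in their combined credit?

Oren ($334,000): Elderly Relief Credit: income exceeds $323,100 by $10,900, which is 6 full-or-partial $2,000 increments; reduction = 6 × $55 = $330, leaving $467. Solar Installation Rebate: income exceeds $233,100 by $100,900 → 253 increments × $250 = $63,250 ≥ base, so the credit is $0. total $467 + $0 = $467
Viktor ($337,300): Elderly Relief Credit: income exceeds $323,100 by $14,200, which is 8 full-or-partial $2,000 increments; reduction = 8 × $55 = $440, leaving $357. Solar Installation Rebate: income exceeds $233,100 by $104,200 → 261 increments × $250 = $65,250 ≥ base, so the credit is $0. total $357 + $0 = $357
Difference: |$467 − $357| = $110.

$110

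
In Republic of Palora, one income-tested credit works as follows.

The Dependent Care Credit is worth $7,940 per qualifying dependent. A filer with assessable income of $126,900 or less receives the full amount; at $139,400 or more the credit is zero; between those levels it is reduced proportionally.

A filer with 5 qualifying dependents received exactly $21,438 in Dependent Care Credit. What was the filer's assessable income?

Full credit = 5 × $7,940 = $39,700.
$21,438 is 21,438/39,700 of the full $39,700, so 18,262/39,700 of the $12,500 range has been used: income = $126,900 + $12,500 × 18,262/39,700 = $132,650.

$132,650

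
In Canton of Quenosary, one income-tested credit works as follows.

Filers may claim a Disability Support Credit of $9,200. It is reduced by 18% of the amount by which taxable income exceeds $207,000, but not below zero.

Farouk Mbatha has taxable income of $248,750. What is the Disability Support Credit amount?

$1,685

Disability Support Credit: 18% of the $41,750 excess over $207,000 is $7,515; credit = $9,200 − $7,515 = $1,685.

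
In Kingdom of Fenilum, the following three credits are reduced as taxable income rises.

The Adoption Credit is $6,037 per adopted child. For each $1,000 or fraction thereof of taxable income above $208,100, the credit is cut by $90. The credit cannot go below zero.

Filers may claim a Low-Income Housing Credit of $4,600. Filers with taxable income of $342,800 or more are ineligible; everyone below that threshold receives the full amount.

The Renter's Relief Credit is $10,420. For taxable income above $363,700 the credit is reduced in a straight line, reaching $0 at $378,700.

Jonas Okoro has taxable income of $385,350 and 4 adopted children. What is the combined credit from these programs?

$8,128

Adoption Credit: base = 4 × $6,037 = $24,148. income exceeds $208,100 by $177,250, which is 178 full-or-partial $1,000 increments; reduction = 178 × $90 = $16,020, leaving $8,128.
Low-Income Housing Credit: $385,350 meets or exceeds the $342,800 cutoff, so the credit is $0.
Renter's Relief Credit: $385,350 is at or above $378,700, so the credit is $0.
Total: $8,128 + $0 + $0 = $8,128.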